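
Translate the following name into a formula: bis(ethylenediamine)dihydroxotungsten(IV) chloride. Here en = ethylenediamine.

Ligands: 2 hydroxo (OH, -1), 2 ethylenediamine (en, neutral). Ligand charge sum = -2.
With W in oxidation state +4, the complex ion is [W...]^2+.
Charge balance with chloride (-1) requires 1 complex ion per 2 chloride.

[W(en)2(OH)2]Cl2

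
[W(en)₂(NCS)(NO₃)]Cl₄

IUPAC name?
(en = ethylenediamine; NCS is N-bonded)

The 4 chloride counter-ions carry a total charge of -4, so each complex ion is 4+.
Ligand charges: 1×nitrato (-1 each), 2×ethylenediamine (neutral), 1×isothiocyanato (-1 each); total -2. So W + (-2) = 4+, giving W = +6.
Ligands are named alphabetically: ethylenediamine before isothiocyanato before nitrato.

bis(ethylenediamine)isothiocyanatonitratotungsten(VI) chloride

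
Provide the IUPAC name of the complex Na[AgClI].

sodium chloroiodoargentate(I)

The 1 sodium counter-ion carries a total charge of +1, so each complex ion is 1−.
Ligand charges: 1×chloro (-1 each), 1×iodo (-1 each); total -2. So Ag + (-2) = 1−, giving Ag = +1.
Ligands are named alphabetically: chloro before iodo.
The complex ion is anionic, so silver takes the -ate form argentate(I).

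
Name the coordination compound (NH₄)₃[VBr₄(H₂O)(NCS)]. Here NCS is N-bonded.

ammonium aquatetrabromoisothiocyanatovanadate(II)

The 3 ammonium counter-ions carry a total charge of +3, so each complex ion is 3−.
Ligand charges: 1×aqua (neutral), 1×isothiocyanato (-1 each), 4×bromo (-1 each); total -5. So V + (-5) = 3−, giving V = +2.
The complex ion is anionic, so vanadium takes the -ate form vanadate(II).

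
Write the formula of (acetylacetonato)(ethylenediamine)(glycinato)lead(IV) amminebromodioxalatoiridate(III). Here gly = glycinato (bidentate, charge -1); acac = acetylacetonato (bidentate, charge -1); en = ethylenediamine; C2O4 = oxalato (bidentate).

Cation [Pb…]: ligand charges -2, Pb(IV) ⇒ ion charge 2+.
Anion [Ir…]: ligand charges -5, Ir(III) ⇒ ion charge 2−.

[Pb(acac)(en)(gly)][IrBr(C2O4)2(NH3)]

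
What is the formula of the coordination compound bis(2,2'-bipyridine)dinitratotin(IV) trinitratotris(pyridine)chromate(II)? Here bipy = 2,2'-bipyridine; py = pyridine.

Cation [Sn…]: ligand charges -2, Sn(IV) ⇒ ion charge 2+.
Anion [Cr…]: ligand charges -3, Cr(II) ⇒ ion charge 1−.
One 2+ cation requires 2 of the 1− anion.

[Sn(bipy)2(NO3)2][Cr(NO3)3(py)3]2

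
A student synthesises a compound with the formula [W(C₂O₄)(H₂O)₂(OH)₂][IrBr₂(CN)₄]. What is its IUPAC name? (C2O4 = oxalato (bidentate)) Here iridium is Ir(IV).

diaquadihydroxooxalatotungsten(VI) dibromotetracyanoiridate(IV)

Both ions are complex: the cation is named first with the plain metal name, the anion second with the -ate form; each ion's ligands are alphabetised independently.
Ir is given as +4; the anion's ligand charges sum to -6, so the complex anion is 2−.
A 1:1 salt means the cation carries the equal and opposite charge, 2+.
Cation: ligand charges sum to -4; for the ion to be 2+, W = +6.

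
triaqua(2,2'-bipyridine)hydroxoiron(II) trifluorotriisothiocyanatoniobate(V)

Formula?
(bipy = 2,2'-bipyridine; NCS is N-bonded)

[Fe(bipy)(H2O)3(OH)][NbF3(NCS)3]

Cation [Fe…]: ligand charges -1, Fe(II) ⇒ ion charge 1+.
Anion [Nb…]: ligand charges -6, Nb(V) ⇒ ion charge 1−.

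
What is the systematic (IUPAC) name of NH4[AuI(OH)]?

The 1 ammonium counter-ion carries a total charge of +1, so each complex ion is 1−.
Ligand charges: 1×hydroxo (-1 each), 1×iodo (-1 each); total -2. So Au + (-2) = 1−, giving Au = +1.
Ligands are named alphabetically: hydroxo before iodo.
The complex ion is anionic, so gold takes the -ate form aurate(I).

ammonium hydroxoiodoaurate(I)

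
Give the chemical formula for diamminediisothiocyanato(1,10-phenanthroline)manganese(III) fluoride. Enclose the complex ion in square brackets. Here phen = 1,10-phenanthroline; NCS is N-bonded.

[Mn(NCS)2(NH3)2(phen)]F

Ligands: 1 1,10-phenanthroline (phen, neutral), 2 ammine (NH3, neutral), 2 isothiocyanato (NCS, -1). Ligand charge sum = -2.
Charge balance with fluoride (-1) requires 1 complex ion per 1 fluoride.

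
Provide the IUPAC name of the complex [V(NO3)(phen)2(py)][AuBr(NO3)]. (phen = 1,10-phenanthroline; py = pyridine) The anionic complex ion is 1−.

Both ions are complex: the cation is named first with the plain metal name, the anion second with the -ate form; each ion's ligands are alphabetised independently.
The complex anion is given as 1−; its ligand charges sum to -2, so Au = +1.
A 1:1 salt means the cation carries the equal and opposite charge, 1+.
Cation: ligand charges sum to -1; for the ion to be 1+, V = +2.

nitratobis(1,10-phenanthroline)(pyridine)vanadium(II) bromonitratoaurate(I)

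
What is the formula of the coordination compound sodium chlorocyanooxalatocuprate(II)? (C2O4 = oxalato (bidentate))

Ligands: 1 oxalato (C2O4, -2), 1 cyano (CN, -1), 1 chloro (Cl, -1). Ligand charge sum = -4.
With Cu in oxidation state +2, the complex ion is [Cu...]^2−.
Charge balance with sodium (+1) requires 1 complex ion per 2 sodium.

Na2[Cu(C2O4)Cl(CN)]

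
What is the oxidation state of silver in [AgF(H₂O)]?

No counter-ion: the bracketed complex is neutral.
Ligand charges: 1×F = -1; 1×H2O neutral; sum -1.
Ag + (-1) = 0 ⇒ Ag is +1.

+1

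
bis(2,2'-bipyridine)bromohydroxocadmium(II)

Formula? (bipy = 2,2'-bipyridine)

[Cd(bipy)2Br(OH)]

Ligands: 1 bromo (Br, -1), 2 2,2'-bipyridine (bipy, neutral), 1 hydroxo (OH, -1). Ligand charge sum = -2.
With Cd in oxidation state +2, the complex ion is [Cd...].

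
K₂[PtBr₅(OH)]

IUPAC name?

potassium pentabromohydroxoplatinate(IV)

The 2 potassium counter-ions carry a total charge of +2, so each complex ion is 2−.
Ligand charges: 1×hydroxo (-1 each), 5×bromo (-1 each); total -6. So Pt + (-6) = 2−, giving Pt = +4.
Ligands are named alphabetically: bromo before hydroxo.
The complex ion is anionic, so platinum takes the -ate form platinate(IV).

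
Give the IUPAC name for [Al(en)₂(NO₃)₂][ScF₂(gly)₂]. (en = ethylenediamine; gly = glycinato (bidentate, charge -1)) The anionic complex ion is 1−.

The complex anion is given as 1−; its ligand charges sum to -4, so Sc = +3.
A 1:1 salt means the cation carries the equal and opposite charge, 1+.
Cation: ligand charges sum to -2; for the ion to be 1+, Al = +3.

bis(ethylenediamine)dinitratoaluminium(III) difluorobis(glycinato)scandate(III)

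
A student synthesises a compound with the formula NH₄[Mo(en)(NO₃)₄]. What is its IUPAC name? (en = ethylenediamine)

ammonium (ethylenediamine)tetranitratomolybdate(III)

The 1 ammonium counter-ion carries a total charge of +1, so each complex ion is 1−.
Ligand charges: 1×ethylenediamine (neutral), 4×nitrato (-1 each); total -4. So Mo + (-4) = 1−, giving Mo = +3.
The complex ion is anionic, so molybdenum takes the -ate form molybdate(III).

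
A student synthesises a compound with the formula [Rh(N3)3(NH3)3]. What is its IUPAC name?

triamminetriazidorhodium(III)

There is no counter-ion, so the complex is neutral overall.
Ligand charges: 3×ammine (neutral), 3×azido (-1 each); total -3. So Rh + (-3) = 0, giving Rh = +3.
Ligands are named alphabetically: ammine before azido.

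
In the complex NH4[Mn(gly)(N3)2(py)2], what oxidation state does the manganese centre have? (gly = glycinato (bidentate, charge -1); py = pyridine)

+2

1 ammonium outside the brackets (+1 each) → the complex ion is 1−.
Ligand charges: 2×N3 = -2; 1×gly = -1; 2×py neutral; sum -3.
Mn + (-3) = 1− ⇒ Mn is +2.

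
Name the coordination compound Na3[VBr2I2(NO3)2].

The 3 sodium counter-ions carry a total charge of +3, so each complex ion is 3−.
Ligand charges: 2×bromo (-1 each), 2×nitrato (-1 each), 2×iodo (-1 each); total -6. So V + (-6) = 3−, giving V = +3.
The complex ion is anionic, so vanadium takes the -ate form vanadate(III).

sodium dibromodiiododinitratovanadate(III)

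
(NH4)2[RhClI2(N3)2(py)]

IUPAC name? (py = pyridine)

ammonium diazidochlorodiiodo(pyridine)rhodate(III)

The 2 ammonium counter-ions carry a total charge of +2, so each complex ion is 2−.
Ligand charges: 1×chloro (-1 each), 2×iodo (-1 each), 1×pyridine (neutral), 2×azido (-1 each); total -5. So Rh + (-5) = 2−, giving Rh = +3.
The complex ion is anionic, so rhodium takes the -ate form rhodate(III).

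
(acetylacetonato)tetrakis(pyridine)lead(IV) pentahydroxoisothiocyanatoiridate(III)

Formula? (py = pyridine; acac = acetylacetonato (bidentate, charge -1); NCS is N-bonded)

[Pb(acac)(py)4][Ir(NCS)(OH)5]

Cation [Pb…]: ligand charges -1, Pb(IV) ⇒ ion charge 3+.
Anion [Ir…]: ligand charges -6, Ir(III) ⇒ ion charge 3−.
One 3+ cation balances one 3− anion.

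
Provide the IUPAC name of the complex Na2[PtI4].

The 2 sodium counter-ions carry a total charge of +2, so each complex ion is 2−.
Ligand charges: 4×iodo (-1 each); total -4. So Pt + (-4) = 2−, giving Pt = +2.
The complex ion is anionic, so platinum takes the -ate form platinate(II).

sodium tetraiodoplatinate(II)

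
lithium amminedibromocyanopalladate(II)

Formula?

Li[PdBr2(CN)(NH3)]

Ligands: 1 cyano (CN, -1), 2 bromo (Br, -1), 1 ammine (NH3, neutral). Ligand charge sum = -3.
Charge balance with lithium (+1) requires 1 complex ion per 1 lithium.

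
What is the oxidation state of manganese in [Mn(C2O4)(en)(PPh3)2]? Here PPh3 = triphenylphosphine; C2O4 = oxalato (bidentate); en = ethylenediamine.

No counter-ion: the bracketed complex is neutral.
Ligand charges: 2×PPh3 neutral; 1×C2O4 = -2; 1×en neutral; sum -2.
Mn + (-2) = 0 ⇒ Mn is +2.

+2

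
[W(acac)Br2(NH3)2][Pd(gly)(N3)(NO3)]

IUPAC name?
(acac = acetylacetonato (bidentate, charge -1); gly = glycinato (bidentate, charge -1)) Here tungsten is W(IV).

(acetylacetonato)diamminedibromotungsten(IV) azido(glycinato)nitratopalladate(II)

Both ions are complex: the cation is named first with the plain metal name, the anion second with the -ate form; each ion's ligands are alphabetised independently.
W is given as +4; the cation's ligand charges sum to -3, so the complex cation is 1+.
A 1:1 salt means the anion carries the equal and opposite charge, 1−.
Anion: ligand charges sum to -3; for the ion to be 1−, Pd = +2.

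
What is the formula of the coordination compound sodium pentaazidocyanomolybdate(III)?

Ligands: 5 azido (N3, -1), 1 cyano (CN, -1). Ligand charge sum = -6.
Charge balance with sodium (+1) requires 1 complex ion per 3 sodium.

Na3[Mo(CN)(N3)5]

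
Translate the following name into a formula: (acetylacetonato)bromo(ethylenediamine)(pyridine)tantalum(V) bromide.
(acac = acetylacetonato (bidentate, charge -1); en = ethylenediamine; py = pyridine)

Ligands: 1 acetylacetonato (acac, -1), 1 ethylenediamine (en, neutral), 1 bromo (Br, -1), 1 pyridine (py, neutral). Ligand charge sum = -2.
With Ta in oxidation state +5, the complex ion is [Ta...]^3+.
Charge balance with bromide (-1) requires 1 complex ion per 3 bromide.

[Ta(acac)Br(en)(py)]Br3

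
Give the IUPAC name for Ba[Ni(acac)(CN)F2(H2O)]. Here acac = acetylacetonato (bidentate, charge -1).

The 1 barium counter-ion carries a total charge of +2, so each complex ion is 2−.
Ligand charges: 1×cyano (-1 each), 2×fluoro (-1 each), 1×acetylacetonato (-1 each), 1×aqua (neutral); total -4. So Ni + (-4) = 2−, giving Ni = +2.
Ligands are named alphabetically: acetylacetonato before aqua before cyano before fluoro.
The complex ion is anionic, so nickel takes the -ate form nickelate(II).

barium (acetylacetonato)aquacyanodifluoronickelate(II)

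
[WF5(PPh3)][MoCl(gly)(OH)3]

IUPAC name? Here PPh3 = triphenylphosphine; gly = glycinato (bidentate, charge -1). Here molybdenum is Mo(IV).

pentafluoro(triphenylphosphine)tungsten(VI) chloro(glycinato)trihydroxomolybdate(IV)

Mo is given as +4; the anion's ligand charges sum to -5, so the complex anion is 1−.
A 1:1 salt means the cation carries the equal and opposite charge, 1+.
Cation: ligand charges sum to -5; for the ion to be 1+, W = +6.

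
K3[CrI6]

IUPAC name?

The 3 potassium counter-ions carry a total charge of +3, so each complex ion is 3−.
Ligand charges: 6×iodo (-1 each); total -6. So Cr + (-6) = 3−, giving Cr = +3.
The complex ion is anionic, so chromium takes the -ate form chromate(III).

potassium hexaiodochromate(III)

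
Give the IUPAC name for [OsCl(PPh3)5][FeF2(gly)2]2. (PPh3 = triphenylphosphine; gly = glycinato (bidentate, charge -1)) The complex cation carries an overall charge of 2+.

Both ions are complex: the cation is named first with the plain metal name, the anion second with the -ate form; each ion's ligands are alphabetised independently.
The complex cation is given as 2+; its ligand charges sum to -1, so Os = +3.
With 2 anions per cation, each anion must be 2/2 = 1−.
Anion: ligand charges sum to -4; for the ion to be 1−, Fe = +3.

chloropentakis(triphenylphosphine)osmium(III) difluorobis(glycinato)ferrate(III)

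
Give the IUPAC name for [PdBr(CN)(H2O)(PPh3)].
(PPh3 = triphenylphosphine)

There is no counter-ion, so the complex is neutral overall.
Ligand charges: 1×bromo (-1 each), 1×aqua (neutral), 1×triphenylphosphine (neutral), 1×cyano (-1 each); total -2. So Pd + (-2) = 0, giving Pd = +2.
Ligands are named alphabetically: aqua before bromo before cyano before triphenylphosphine.

aquabromocyano(triphenylphosphine)palladium(II)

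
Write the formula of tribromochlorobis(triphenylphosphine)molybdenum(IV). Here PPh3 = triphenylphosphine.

Ligands: 1 chloro (Cl, -1), 3 bromo (Br, -1), 2 triphenylphosphine (PPh3, neutral). Ligand charge sum = -4.
With Mo in oxidation state +4, the complex ion is [Mo...].

[MoBr3Cl(PPh3)2]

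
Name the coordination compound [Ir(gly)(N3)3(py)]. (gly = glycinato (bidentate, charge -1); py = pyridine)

There is no counter-ion, so the complex is neutral overall.
Ligand charges: 1×glycinato (-1 each), 1×pyridine (neutral), 3×azido (-1 each); total -4. So Ir + (-4) = 0, giving Ir = +4.
Ligands are named alphabetically: azido before glycinato before pyridine.

triazido(glycinato)(pyridine)iridium(IV)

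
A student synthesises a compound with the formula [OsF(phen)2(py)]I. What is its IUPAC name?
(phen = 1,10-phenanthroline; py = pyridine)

The 1 iodide counter-ion carries a total charge of -1, so each complex ion is 1+.
Ligand charges: 1×fluoro (-1 each), 2×1,10-phenanthroline (neutral), 1×pyridine (neutral); total -1. So Os + (-1) = 1+, giving Os = +2.
Ligands are named alphabetically: fluoro before phenanthroline before pyridine.

fluorobis(1,10-phenanthroline)(pyridine)osmium(II) iodide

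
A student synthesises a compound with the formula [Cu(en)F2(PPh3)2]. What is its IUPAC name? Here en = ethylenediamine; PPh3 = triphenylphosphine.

(ethylenediamine)difluorobis(triphenylphosphine)copper(II)

There is no counter-ion, so the complex is neutral overall.
Ligand charges: 2×fluoro (-1 each), 1×ethylenediamine (neutral), 2×triphenylphosphine (neutral); total -2. So Cu + (-2) = 0, giving Cu = +2.
Ligands are named alphabetically: ethylenediamine before fluoro before triphenylphosphine.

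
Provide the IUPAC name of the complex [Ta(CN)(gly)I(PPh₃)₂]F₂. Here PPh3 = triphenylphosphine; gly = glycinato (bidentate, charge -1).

cyano(glycinato)iodobis(triphenylphosphine)tantalum(V) fluoride

The 2 fluoride counter-ions carry a total charge of -2, so each complex ion is 2+.
Ligand charges: 2×triphenylphosphine (neutral), 1×glycinato (-1 each), 1×cyano (-1 each), 1×iodo (-1 each); total -3. So Ta + (-3) = 2+, giving Ta = +5.
Ligands are named alphabetically: cyano before glycinato before iodo before triphenylphosphine.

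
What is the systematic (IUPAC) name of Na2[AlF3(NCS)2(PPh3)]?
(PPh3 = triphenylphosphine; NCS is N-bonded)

sodium trifluorodiisothiocyanato(triphenylphosphine)aluminate(III)

The 2 sodium counter-ions carry a total charge of +2, so each complex ion is 2−.
Ligand charges: 1×triphenylphosphine (neutral), 3×fluoro (-1 each), 2×isothiocyanato (-1 each); total -5. So Al + (-5) = 2−, giving Al = +3.
Ligands are named alphabetically: fluoro before isothiocyanato before triphenylphosphine.
The complex ion is anionic, so aluminium takes the -ate form aluminate(III).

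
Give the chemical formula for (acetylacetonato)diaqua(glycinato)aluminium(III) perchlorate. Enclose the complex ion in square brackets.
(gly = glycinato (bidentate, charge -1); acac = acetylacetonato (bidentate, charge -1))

Ligands: 2 aqua (H2O, neutral), 1 glycinato (gly, -1), 1 acetylacetonato (acac, -1). Ligand charge sum = -2.
Charge balance with perchlorate (-1) requires 1 complex ion per 1 perchlorate.

[Al(acac)(gly)(H2O)2]ClO4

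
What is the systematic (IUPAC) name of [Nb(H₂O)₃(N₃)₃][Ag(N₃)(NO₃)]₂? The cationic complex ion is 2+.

triaquatriazidoniobium(V) azidonitratoargentate(I)

Both ions are complex: the cation is named first with the plain metal name, the anion second with the -ate form; each ion's ligands are alphabetised independently.
The complex cation is given as 2+; its ligand charges sum to -3, so Nb = +5.
With 2 anions per cation, each anion must be 2/2 = 1−.
Anion: ligand charges sum to -2; for the ion to be 1−, Ag = +1.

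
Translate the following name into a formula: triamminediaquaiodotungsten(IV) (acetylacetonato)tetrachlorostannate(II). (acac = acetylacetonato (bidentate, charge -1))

Cation [W…]: ligand charges -1, W(IV) ⇒ ion charge 3+.
Anion [Sn…]: ligand charges -5, Sn(II) ⇒ ion charge 3−.
One 3+ cation balances one 3− anion.

[W(H2O)2I(NH3)3][Sn(acac)Cl4]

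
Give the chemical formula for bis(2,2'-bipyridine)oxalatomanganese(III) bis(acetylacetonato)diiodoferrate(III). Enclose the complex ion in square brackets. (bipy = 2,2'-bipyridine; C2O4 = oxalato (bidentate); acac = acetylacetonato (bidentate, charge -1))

[Mn(bipy)2(C2O4)][Fe(acac)2I2]

Cation [Mn…]: ligand charges -2, Mn(III) ⇒ ion charge 1+.
Anion [Fe…]: ligand charges -4, Fe(III) ⇒ ion charge 1−.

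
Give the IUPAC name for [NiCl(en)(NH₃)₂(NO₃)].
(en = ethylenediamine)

There is no counter-ion, so the complex is neutral overall.
Ligand charges: 1×nitrato (-1 each), 1×ethylenediamine (neutral), 2×ammine (neutral), 1×chloro (-1 each); total -2. So Ni + (-2) = 0, giving Ni = +2.
Ligands are named alphabetically: ammine before chloro before ethylenediamine before nitrato.

diamminechloro(ethylenediamine)nitratonickel(II)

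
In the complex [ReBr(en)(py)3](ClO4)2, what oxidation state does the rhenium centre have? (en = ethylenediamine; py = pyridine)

2 perchlorate outside the brackets (-1 each) → the complex ion is 2+.
Ligand charges: 1×en neutral; 3×py neutral; 1×Br = -1; sum -1.
Re + (-1) = 2+ ⇒ Re is +3.

+3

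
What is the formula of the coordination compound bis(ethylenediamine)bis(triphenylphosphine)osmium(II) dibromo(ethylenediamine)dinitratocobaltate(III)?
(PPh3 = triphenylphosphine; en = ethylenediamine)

Cation [Os…]: ligand charges 0, Os(II) ⇒ ion charge 2+.
Anion [Co…]: ligand charges -4, Co(III) ⇒ ion charge 1−.

[Os(en)2(PPh3)2][CoBr2(en)(NO3)2]2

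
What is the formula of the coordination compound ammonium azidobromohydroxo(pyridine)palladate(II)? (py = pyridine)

Ligands: 1 pyridine (py, neutral), 1 bromo (Br, -1), 1 hydroxo (OH, -1), 1 azido (N3, -1). Ligand charge sum = -3.
With Pd in oxidation state +2, the complex ion is [Pd...]^1−.
Charge balance with ammonium (+1) requires 1 complex ion per 1 ammonium.

NH4[PdBr(N3)(OH)(py)]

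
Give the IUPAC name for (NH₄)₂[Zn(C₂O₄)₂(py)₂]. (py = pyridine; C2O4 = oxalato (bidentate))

ammonium dioxalatobis(pyridine)zincate(II)

The 2 ammonium counter-ions carry a total charge of +2, so each complex ion is 2−.
Ligand charges: 2×pyridine (neutral), 2×oxalato (-2 each); total -4. So Zn + (-4) = 2−, giving Zn = +2.
The complex ion is anionic, so zinc takes the -ate form zincate(II).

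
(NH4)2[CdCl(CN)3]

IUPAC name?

ammonium chlorotricyanocadmate(II)

The 2 ammonium counter-ions carry a total charge of +2, so each complex ion is 2−.
Ligand charges: 1×chloro (-1 each), 3×cyano (-1 each); total -4. So Cd + (-4) = 2−, giving Cd = +2.
Ligands are named alphabetically: chloro before cyano.
The complex ion is anionic, so cadmium takes the -ate form cadmate(II).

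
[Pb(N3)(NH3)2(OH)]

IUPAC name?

There is no counter-ion, so the complex is neutral overall.
Ligand charges: 1×azido (-1 each), 1×hydroxo (-1 each), 2×ammine (neutral); total -2. So Pb + (-2) = 0, giving Pb = +2.
Ligands are named alphabetically: ammine before azido before hydroxo.

diammineazidohydroxolead(II)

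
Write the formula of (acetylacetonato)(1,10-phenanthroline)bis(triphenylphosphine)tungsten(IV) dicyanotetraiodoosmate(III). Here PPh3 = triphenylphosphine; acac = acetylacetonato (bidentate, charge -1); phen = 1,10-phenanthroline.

[W(acac)(phen)(PPh3)2][Os(CN)2I4]

Cation [W…]: ligand charges -1, W(IV) ⇒ ion charge 3+.
Anion [Os…]: ligand charges -6, Os(III) ⇒ ion charge 3−.
One 3+ cation balances one 3− anion.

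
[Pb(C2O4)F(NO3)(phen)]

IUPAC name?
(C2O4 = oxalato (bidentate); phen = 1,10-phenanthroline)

There is no counter-ion, so the complex is neutral overall.
Ligand charges: 1×oxalato (-2 each), 1×1,10-phenanthroline (neutral), 1×nitrato (-1 each), 1×fluoro (-1 each); total -4. So Pb + (-4) = 0, giving Pb = +4.
Ligands are named alphabetically: fluoro before nitrato before oxalato before phenanthroline.

fluoronitratooxalato(1,10-phenanthroline)lead(IV)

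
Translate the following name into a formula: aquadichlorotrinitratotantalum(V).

[TaCl2(H2O)(NO3)3]

Ligands: 2 chloro (Cl, -1), 1 aqua (H2O, neutral), 3 nitrato (NO3, -1). Ligand charge sum = -5.
With Ta in oxidation state +5, the complex ion is [Ta...].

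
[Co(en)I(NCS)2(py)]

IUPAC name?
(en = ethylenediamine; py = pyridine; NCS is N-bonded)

There is no counter-ion, so the complex is neutral overall.
Ligand charges: 1×ethylenediamine (neutral), 1×pyridine (neutral), 1×iodo (-1 each), 2×isothiocyanato (-1 each); total -3. So Co + (-3) = 0, giving Co = +3.
Ligands are named alphabetically: ethylenediamine before iodo before isothiocyanato before pyridine.

(ethylenediamine)iododiisothiocyanato(pyridine)cobalt(III)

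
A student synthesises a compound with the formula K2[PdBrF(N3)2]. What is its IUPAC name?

potassium diazidobromofluoropalladate(II)

The 2 potassium counter-ions carry a total charge of +2, so each complex ion is 2−.
Ligand charges: 1×fluoro (-1 each), 1×bromo (-1 each), 2×azido (-1 each); total -4. So Pd + (-4) = 2−, giving Pd = +2.
The complex ion is anionic, so palladium takes the -ate form palladate(II).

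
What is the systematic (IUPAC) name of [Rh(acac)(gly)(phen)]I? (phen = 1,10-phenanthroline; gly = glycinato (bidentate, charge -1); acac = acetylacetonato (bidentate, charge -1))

The 1 iodide counter-ion carries a total charge of -1, so each complex ion is 1+.
Ligand charges: 1×1,10-phenanthroline (neutral), 1×glycinato (-1 each), 1×acetylacetonato (-1 each); total -2. So Rh + (-2) = 1+, giving Rh = +3.
Ligands are named alphabetically: acetylacetonato before glycinato before phenanthroline.

(acetylacetonato)(glycinato)(1,10-phenanthroline)rhodium(III) iodide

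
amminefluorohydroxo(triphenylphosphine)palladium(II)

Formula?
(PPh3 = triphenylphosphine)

[PdF(NH3)(OH)(PPh3)]

Ligands: 1 fluoro (F, -1), 1 hydroxo (OH, -1), 1 ammine (NH3, neutral), 1 triphenylphosphine (PPh3, neutral). Ligand charge sum = -2.
With Pd in oxidation state +2, the complex ion is [Pd...].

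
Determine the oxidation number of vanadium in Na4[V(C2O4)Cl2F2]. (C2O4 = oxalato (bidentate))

+2

4 sodium outside the brackets (+1 each) → the complex ion is 4−.
Ligand charges: 1×C2O4 = -2; 2×Cl = -2; 2×F = -2; sum -6.
V + (-6) = 4− ⇒ V is +2.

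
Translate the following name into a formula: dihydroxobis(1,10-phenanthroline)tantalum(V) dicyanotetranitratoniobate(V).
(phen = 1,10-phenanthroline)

Cation [Ta…]: ligand charges -2, Ta(V) ⇒ ion charge 3+.
Anion [Nb…]: ligand charges -6, Nb(V) ⇒ ion charge 1−.
One 3+ cation requires 3 of the 1− anion.

[Ta(OH)2(phen)2][Nb(CN)2(NO3)4]3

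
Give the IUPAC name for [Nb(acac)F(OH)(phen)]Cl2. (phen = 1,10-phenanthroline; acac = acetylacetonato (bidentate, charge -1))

The 2 chloride counter-ions carry a total charge of -2, so each complex ion is 2+.
Ligand charges: 1×hydroxo (-1 each), 1×1,10-phenanthroline (neutral), 1×fluoro (-1 each), 1×acetylacetonato (-1 each); total -3. So Nb + (-3) = 2+, giving Nb = +5.
Ligands are named alphabetically: acetylacetonato before fluoro before hydroxo before phenanthroline.

(acetylacetonato)fluorohydroxo(1,10-phenanthroline)niobium(V) chloride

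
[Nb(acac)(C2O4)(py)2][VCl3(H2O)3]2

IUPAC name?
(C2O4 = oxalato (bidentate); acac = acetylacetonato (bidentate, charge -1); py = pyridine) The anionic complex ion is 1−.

(acetylacetonato)oxalatobis(pyridine)niobium(V) triaquatrichlorovanadate(II)

Both ions are complex: the cation is named first with the plain metal name, the anion second with the -ate form; each ion's ligands are alphabetised independently.
The complex anion is given as 1−; its ligand charges sum to -3, so V = +2.
With 2 anions per cation, the cation must be 2×1 = 2+.
Cation: ligand charges sum to -3; for the ion to be 2+, Nb = +5.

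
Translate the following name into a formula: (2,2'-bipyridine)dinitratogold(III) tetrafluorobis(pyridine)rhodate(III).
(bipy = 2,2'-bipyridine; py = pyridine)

Cation [Au…]: ligand charges -2, Au(III) ⇒ ion charge 1+.
Anion [Rh…]: ligand charges -4, Rh(III) ⇒ ion charge 1−.

[Au(bipy)(NO3)2][RhF4(py)2]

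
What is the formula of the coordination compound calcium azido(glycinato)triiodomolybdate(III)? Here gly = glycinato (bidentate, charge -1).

Ca[Mo(gly)I3(N3)]

Ligands: 3 iodo (I, -1), 1 glycinato (gly, -1), 1 azido (N3, -1). Ligand charge sum = -5.
Charge balance with calcium (+2) requires 1 complex ion per 1 calcium.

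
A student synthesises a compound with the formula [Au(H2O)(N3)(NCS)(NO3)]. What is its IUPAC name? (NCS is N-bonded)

There is no counter-ion, so the complex is neutral overall.
Ligand charges: 1×aqua (neutral), 1×nitrato (-1 each), 1×isothiocyanato (-1 each), 1×azido (-1 each); total -3. So Au + (-3) = 0, giving Au = +3.
Ligands are named alphabetically: aqua before azido before isothiocyanato before nitrato.

aquaazidoisothiocyanatonitratogold(III)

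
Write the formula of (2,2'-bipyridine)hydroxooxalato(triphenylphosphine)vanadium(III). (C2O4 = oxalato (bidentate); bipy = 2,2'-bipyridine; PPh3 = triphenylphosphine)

Ligands: 1 oxalato (C2O4, -2), 1 hydroxo (OH, -1), 1 2,2'-bipyridine (bipy, neutral), 1 triphenylphosphine (PPh3, neutral). Ligand charge sum = -3.
With V in oxidation state +3, the complex ion is [V...].

[V(bipy)(C2O4)(OH)(PPh3)]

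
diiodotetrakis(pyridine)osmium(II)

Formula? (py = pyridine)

[OsI2(py)4]

Ligands: 4 pyridine (py, neutral), 2 iodo (I, -1). Ligand charge sum = -2.
With Os in oxidation state +2, the complex ion is [Os...].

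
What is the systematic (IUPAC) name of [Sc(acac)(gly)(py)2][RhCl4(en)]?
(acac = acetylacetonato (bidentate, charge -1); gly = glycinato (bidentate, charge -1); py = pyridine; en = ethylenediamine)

Scandium is always +3 in its complexes; the cation's ligand charges sum to -2, so the complex cation is 1+.
A 1:1 salt means the anion carries the equal and opposite charge, 1−.
Anion: ligand charges sum to -4; for the ion to be 1−, Rh = +3.

(acetylacetonato)(glycinato)bis(pyridine)scandium(III) tetrachloro(ethylenediamine)rhodate(III)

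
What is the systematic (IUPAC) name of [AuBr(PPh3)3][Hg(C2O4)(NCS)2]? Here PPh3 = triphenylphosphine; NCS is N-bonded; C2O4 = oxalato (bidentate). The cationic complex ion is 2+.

bromotris(triphenylphosphine)gold(III) diisothiocyanatooxalatomercurate(II)

Both ions are complex: the cation is named first with the plain metal name, the anion second with the -ate form; each ion's ligands are alphabetised independently.
The complex cation is given as 2+; its ligand charges sum to -1, so Au = +3.
A 1:1 salt means the anion carries the equal and opposite charge, 2−.
Anion: ligand charges sum to -4; for the ion to be 2−, Hg = +2.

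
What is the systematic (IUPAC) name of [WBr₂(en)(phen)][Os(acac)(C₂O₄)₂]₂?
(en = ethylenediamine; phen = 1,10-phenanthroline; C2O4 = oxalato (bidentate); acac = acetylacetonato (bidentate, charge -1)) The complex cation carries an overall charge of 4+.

The complex cation is given as 4+; its ligand charges sum to -2, so W = +6.
With 2 anions per cation, each anion must be 4/2 = 2−.
Anion: ligand charges sum to -5; for the ion to be 2−, Os = +3.

dibromo(ethylenediamine)(1,10-phenanthroline)tungsten(VI) (acetylacetonato)dioxalatoosmate(III)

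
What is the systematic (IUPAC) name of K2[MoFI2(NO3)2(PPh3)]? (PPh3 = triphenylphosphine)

potassium fluorodiiododinitrato(triphenylphosphine)molybdate(III)

The 2 potassium counter-ions carry a total charge of +2, so each complex ion is 2−.
Ligand charges: 2×nitrato (-1 each), 1×triphenylphosphine (neutral), 1×fluoro (-1 each), 2×iodo (-1 each); total -5. So Mo + (-5) = 2−, giving Mo = +3.
Ligands are named alphabetically: fluoro before iodo before nitrato before triphenylphosphine.
The complex ion is anionic, so molybdenum takes the -ate form molybdate(III).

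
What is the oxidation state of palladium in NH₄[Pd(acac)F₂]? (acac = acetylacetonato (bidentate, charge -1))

+2

1 ammonium outside the brackets (+1 each) → the complex ion is 1−.
Ligand charges: 1×acac = -1; 2×F = -2; sum -3.
Pd + (-3) = 1− ⇒ Pd is +2.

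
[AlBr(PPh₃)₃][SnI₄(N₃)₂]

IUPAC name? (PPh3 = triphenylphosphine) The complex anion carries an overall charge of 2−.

The complex anion is given as 2−; its ligand charges sum to -6, so Sn = +4.
A 1:1 salt means the cation carries the equal and opposite charge, 2+.
Cation: ligand charges sum to -1; for the ion to be 2+, Al = +3.

bromotris(triphenylphosphine)aluminium(III) diazidotetraiodostannate(IV)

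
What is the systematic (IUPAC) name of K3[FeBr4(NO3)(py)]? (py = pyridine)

potassium tetrabromonitrato(pyridine)ferrate(II)

The 3 potassium counter-ions carry a total charge of +3, so each complex ion is 3−.
Ligand charges: 1×pyridine (neutral), 1×nitrato (-1 each), 4×bromo (-1 each); total -5. So Fe + (-5) = 3−, giving Fe = +2.
The complex ion is anionic, so iron takes the -ate form ferrate(II).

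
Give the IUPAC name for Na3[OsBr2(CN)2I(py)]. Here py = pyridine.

sodium dibromodicyanoiodo(pyridine)osmate(II)

The 3 sodium counter-ions carry a total charge of +3, so each complex ion is 3−.
Ligand charges: 1×pyridine (neutral), 2×cyano (-1 each), 2×bromo (-1 each), 1×iodo (-1 each); total -5. So Os + (-5) = 3−, giving Os = +2.
Ligands are named alphabetically: bromo before cyano before iodo before pyridine.
The complex ion is anionic, so osmium takes the -ate form osmate(II).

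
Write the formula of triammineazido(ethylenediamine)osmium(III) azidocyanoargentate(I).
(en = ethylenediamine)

Cation [Os…]: ligand charges -1, Os(III) ⇒ ion charge 2+.
Anion [Ag…]: ligand charges -2, Ag(I) ⇒ ion charge 1−.
One 2+ cation requires 2 of the 1− anion.

[Os(en)(N3)(NH3)3][Ag(CN)(N3)]2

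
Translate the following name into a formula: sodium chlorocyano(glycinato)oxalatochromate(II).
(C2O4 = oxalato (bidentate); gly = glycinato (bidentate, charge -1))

Na3[Cr(C2O4)Cl(CN)(gly)]

Ligands: 1 chloro (Cl, -1), 1 cyano (CN, -1), 1 oxalato (C2O4, -2), 1 glycinato (gly, -1). Ligand charge sum = -5.
Charge balance with sodium (+1) requires 1 complex ion per 3 sodium.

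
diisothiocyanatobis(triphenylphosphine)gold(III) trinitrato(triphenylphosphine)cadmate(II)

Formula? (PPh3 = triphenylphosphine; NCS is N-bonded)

Cation [Au…]: ligand charges -2, Au(III) ⇒ ion charge 1+.
Anion [Cd…]: ligand charges -3, Cd(II) ⇒ ion charge 1−.
One 1+ cation balances one 1− anion.

[Au(NCS)2(PPh3)2][Cd(NO3)3(PPh3)]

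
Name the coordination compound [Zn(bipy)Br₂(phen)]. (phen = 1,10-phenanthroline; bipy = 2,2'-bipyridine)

(2,2'-bipyridine)dibromo(1,10-phenanthroline)zinc(II)

There is no counter-ion, so the complex is neutral overall.
Ligand charges: 1×1,10-phenanthroline (neutral), 2×bromo (-1 each), 1×2,2'-bipyridine (neutral); total -2. So Zn + (-2) = 0, giving Zn = +2.
Ligands are named alphabetically: bipyridine before bromo before phenanthroline.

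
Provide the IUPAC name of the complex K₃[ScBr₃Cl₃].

The 3 potassium counter-ions carry a total charge of +3, so each complex ion is 3−.
Ligand charges: 3×chloro (-1 each), 3×bromo (-1 each); total -6. So Sc + (-6) = 3−, giving Sc = +3.
The complex ion is anionic, so scandium takes the -ate form scandate(III).

potassium tribromotrichloroscandate(III)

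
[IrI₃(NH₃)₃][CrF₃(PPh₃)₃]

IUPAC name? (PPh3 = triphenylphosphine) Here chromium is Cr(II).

Both ions are complex: the cation is named first with the plain metal name, the anion second with the -ate form; each ion's ligands are alphabetised independently.
Cr is given as +2; the anion's ligand charges sum to -3, so the complex anion is 1−.
A 1:1 salt means the cation carries the equal and opposite charge, 1+.
Cation: ligand charges sum to -3; for the ion to be 1+, Ir = +4.

triamminetriiodoiridium(IV) trifluorotris(triphenylphosphine)chromate(II)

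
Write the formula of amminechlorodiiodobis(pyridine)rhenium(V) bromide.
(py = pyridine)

[ReClI2(NH3)(py)2]Br2

Ligands: 2 pyridine (py, neutral), 2 iodo (I, -1), 1 ammine (NH3, neutral), 1 chloro (Cl, -1). Ligand charge sum = -3.
With Re in oxidation state +5, the complex ion is [Re...]^2+.
Charge balance with bromide (-1) requires 1 complex ion per 2 bromide.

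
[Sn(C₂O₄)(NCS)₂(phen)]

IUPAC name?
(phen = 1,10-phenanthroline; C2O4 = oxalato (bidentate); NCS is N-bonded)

There is no counter-ion, so the complex is neutral overall.
Ligand charges: 1×1,10-phenanthroline (neutral), 1×oxalato (-2 each), 2×isothiocyanato (-1 each); total -4. So Sn + (-4) = 0, giving Sn = +4.
Ligands are named alphabetically: isothiocyanato before oxalato before phenanthroline.

diisothiocyanatooxalato(1,10-phenanthroline)tin(IV)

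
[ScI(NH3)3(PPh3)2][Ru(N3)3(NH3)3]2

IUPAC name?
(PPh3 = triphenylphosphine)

Both ions are complex: the cation is named first with the plain metal name, the anion second with the -ate form; each ion's ligands are alphabetised independently.
Scandium is always +3 in its complexes; the cation's ligand charges sum to -1, so the complex cation is 2+.
With 2 anions per cation, each anion must be 2/2 = 1−.
Anion: ligand charges sum to -3; for the ion to be 1−, Ru = +2.

triammineiodobis(triphenylphosphine)scandium(III) triamminetriazidoruthenate(II)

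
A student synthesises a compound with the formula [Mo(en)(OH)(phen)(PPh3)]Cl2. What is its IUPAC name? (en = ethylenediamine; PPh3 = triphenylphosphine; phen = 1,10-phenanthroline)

The 2 chloride counter-ions carry a total charge of -2, so each complex ion is 2+.
Ligand charges: 1×hydroxo (-1 each), 1×ethylenediamine (neutral), 1×triphenylphosphine (neutral), 1×1,10-phenanthroline (neutral); total -1. So Mo + (-1) = 2+, giving Mo = +3.
Ligands are named alphabetically: ethylenediamine before hydroxo before phenanthroline before triphenylphosphine.

(ethylenediamine)hydroxo(1,10-phenanthroline)(triphenylphosphine)molybdenum(III) chloride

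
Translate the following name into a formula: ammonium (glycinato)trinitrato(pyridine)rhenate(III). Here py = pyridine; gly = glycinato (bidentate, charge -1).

Ligands: 1 pyridine (py, neutral), 1 glycinato (gly, -1), 3 nitrato (NO3, -1). Ligand charge sum = -4.
With Re in oxidation state +3, the complex ion is [Re...]^1−.
Charge balance with ammonium (+1) requires 1 complex ion per 1 ammonium.

NH4[Re(gly)(NO3)3(py)]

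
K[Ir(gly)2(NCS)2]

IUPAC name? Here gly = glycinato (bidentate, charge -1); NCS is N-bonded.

potassium bis(glycinato)diisothiocyanatoiridate(III)

The 1 potassium counter-ion carries a total charge of +1, so each complex ion is 1−.
Ligand charges: 2×glycinato (-1 each), 2×isothiocyanato (-1 each); total -4. So Ir + (-4) = 1−, giving Ir = +3.
The complex ion is anionic, so iridium takes the -ate form iridate(III).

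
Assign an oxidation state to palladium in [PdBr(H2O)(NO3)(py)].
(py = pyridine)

No counter-ion: the bracketed complex is neutral.
Ligand charges: 1×Br = -1; 1×H2O neutral; 1×NO3 = -1; 1×py neutral; sum -2.
Pd + (-2) = 0 ⇒ Pd is +2.

+2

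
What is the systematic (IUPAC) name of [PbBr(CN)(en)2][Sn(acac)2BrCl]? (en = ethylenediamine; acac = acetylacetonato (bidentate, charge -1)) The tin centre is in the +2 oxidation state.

Both ions are complex: the cation is named first with the plain metal name, the anion second with the -ate form; each ion's ligands are alphabetised independently.
Sn is given as +2; the anion's ligand charges sum to -4, so the complex anion is 2−.
A 1:1 salt means the cation carries the equal and opposite charge, 2+.
Cation: ligand charges sum to -2; for the ion to be 2+, Pb = +4.

bromocyanobis(ethylenediamine)lead(IV) bis(acetylacetonato)bromochlorostannate(II)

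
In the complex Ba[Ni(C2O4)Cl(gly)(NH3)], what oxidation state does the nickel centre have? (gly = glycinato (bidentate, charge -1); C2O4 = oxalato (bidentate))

+2

1 barium outside the brackets (+2 each) → the complex ion is 2−.
Ligand charges: 1×NH3 neutral; 1×Cl = -1; 1×gly = -1; 1×C2O4 = -2; sum -4.
Ni + (-4) = 2− ⇒ Ni is +2.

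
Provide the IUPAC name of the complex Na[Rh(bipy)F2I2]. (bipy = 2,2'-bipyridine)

sodium (2,2'-bipyridine)difluorodiiodorhodate(III)

The 1 sodium counter-ion carries a total charge of +1, so each complex ion is 1−.
Ligand charges: 2×iodo (-1 each), 1×2,2'-bipyridine (neutral), 2×fluoro (-1 each); total -4. So Rh + (-4) = 1−, giving Rh = +3.
The complex ion is anionic, so rhodium takes the -ate form rhodate(III).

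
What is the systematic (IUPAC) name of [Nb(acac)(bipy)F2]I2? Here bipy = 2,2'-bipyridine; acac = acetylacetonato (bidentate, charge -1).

The 2 iodide counter-ions carry a total charge of -2, so each complex ion is 2+.
Ligand charges: 2×fluoro (-1 each), 1×2,2'-bipyridine (neutral), 1×acetylacetonato (-1 each); total -3. So Nb + (-3) = 2+, giving Nb = +5.
Ligands are named alphabetically: acetylacetonato before bipyridine before fluoro.

(acetylacetonato)(2,2'-bipyridine)difluoroniobium(V) iodide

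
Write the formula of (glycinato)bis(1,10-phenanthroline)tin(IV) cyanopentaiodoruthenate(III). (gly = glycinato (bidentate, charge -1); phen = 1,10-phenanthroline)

[Sn(gly)(phen)2][Ru(CN)I5]

Cation [Sn…]: ligand charges -1, Sn(IV) ⇒ ion charge 3+.
Anion [Ru…]: ligand charges -6, Ru(III) ⇒ ion charge 3−.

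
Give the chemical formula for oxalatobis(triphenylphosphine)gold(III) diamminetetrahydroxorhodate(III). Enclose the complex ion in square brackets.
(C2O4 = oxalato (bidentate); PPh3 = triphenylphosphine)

[Au(C2O4)(PPh3)2][Rh(NH3)2(OH)4]

Cation [Au…]: ligand charges -2, Au(III) ⇒ ion charge 1+.
Anion [Rh…]: ligand charges -4, Rh(III) ⇒ ion charge 1−.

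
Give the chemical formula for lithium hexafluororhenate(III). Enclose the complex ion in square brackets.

Ligands: 6 fluoro (F, -1). Ligand charge sum = -6.
Charge balance with lithium (+1) requires 1 complex ion per 3 lithium.

Li3[ReF6]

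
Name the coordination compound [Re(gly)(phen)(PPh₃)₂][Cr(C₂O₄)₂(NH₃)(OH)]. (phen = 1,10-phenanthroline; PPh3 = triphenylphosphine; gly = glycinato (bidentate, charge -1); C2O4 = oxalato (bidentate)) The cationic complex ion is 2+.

(glycinato)(1,10-phenanthroline)bis(triphenylphosphine)rhenium(III) amminehydroxodioxalatochromate(III)

The complex cation is given as 2+; its ligand charges sum to -1, so Re = +3.
A 1:1 salt means the anion carries the equal and opposite charge, 2−.
Anion: ligand charges sum to -5; for the ion to be 2−, Cr = +3.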